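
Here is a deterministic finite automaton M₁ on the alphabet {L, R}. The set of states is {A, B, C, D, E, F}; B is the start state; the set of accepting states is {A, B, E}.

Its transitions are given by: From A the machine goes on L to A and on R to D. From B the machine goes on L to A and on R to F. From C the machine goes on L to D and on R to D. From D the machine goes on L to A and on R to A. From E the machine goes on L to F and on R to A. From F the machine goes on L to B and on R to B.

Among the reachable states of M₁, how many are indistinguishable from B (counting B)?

States {C,E} cannot be reached from the start state, so discard them.
Start with accepting vs non-accepting: {A,B} | {D,F}.
No further refinement is possible. Final partition (2 blocks): {A,B} | {D,F}.
The equivalence class containing B is {A,B}, of size 2.

2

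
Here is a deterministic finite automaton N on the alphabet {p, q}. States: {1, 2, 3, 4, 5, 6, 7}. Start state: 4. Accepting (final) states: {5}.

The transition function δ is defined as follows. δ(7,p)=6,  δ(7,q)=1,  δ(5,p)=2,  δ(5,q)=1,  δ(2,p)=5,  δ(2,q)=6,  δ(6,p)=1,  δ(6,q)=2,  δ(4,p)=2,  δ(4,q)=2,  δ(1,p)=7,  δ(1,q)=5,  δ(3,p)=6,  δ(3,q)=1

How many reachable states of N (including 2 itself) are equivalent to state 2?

Reachable states from the start: {1,2,4,5,6,7}. Unreachable: {3} — drop them.
Start with accepting vs non-accepting: {5} | {1,2,4,6,7}.
On input p, block {1,2,4,6,7} splits into {1,4,6,7} and {2}.
Refine {1,4,6,7} on symbol p: members go to different blocks, giving {1,6,7} and {4}.
Split {1,6,7} by δ(·,q) → {1} and {6} and {7}.
No further refinement is possible. Final partition (6 blocks): {5} | {1} | {2} | {4} | {6} | {7}.
The equivalence class containing 2 is {2}, of size 1.

1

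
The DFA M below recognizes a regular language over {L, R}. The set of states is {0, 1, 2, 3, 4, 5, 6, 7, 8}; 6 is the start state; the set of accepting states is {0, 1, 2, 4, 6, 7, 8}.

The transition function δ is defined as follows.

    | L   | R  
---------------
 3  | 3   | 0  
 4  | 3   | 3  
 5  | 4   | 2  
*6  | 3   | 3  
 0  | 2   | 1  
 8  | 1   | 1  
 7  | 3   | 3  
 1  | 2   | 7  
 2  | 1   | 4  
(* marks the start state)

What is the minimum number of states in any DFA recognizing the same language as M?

First remove the unreachable states {5,8}; 7 states remain.
P0 = {0,1,2,4,6,7} | {3}.
Refine {0,1,2,4,6,7} on symbol L: members go to different blocks, giving {0,1,2} and {4,6,7}.
Refine {0,1,2} on symbol R: members go to different blocks, giving {1,2} and {0}.
No further refinement is possible. Final partition (4 blocks): {1,2} | {3} | {4,6,7} | {0}.

4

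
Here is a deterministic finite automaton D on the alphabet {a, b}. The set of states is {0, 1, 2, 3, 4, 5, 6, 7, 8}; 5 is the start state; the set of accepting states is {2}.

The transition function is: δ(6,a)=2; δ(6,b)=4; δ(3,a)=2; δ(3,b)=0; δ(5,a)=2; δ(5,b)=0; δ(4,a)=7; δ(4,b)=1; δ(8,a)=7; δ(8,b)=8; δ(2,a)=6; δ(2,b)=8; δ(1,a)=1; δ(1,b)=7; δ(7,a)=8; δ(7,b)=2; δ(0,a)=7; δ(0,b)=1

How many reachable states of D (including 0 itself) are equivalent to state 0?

2

States {3} cannot be reached from the start state, so discard them.
Start with accepting vs non-accepting: {2} | {0,1,4,5,6,7,8}.
Refine {0,1,4,5,6,7,8} on symbol a: members go to different blocks, giving {0,1,4,7,8} and {5,6}.
On input b, block {0,1,4,7,8} splits into {0,1,4,8} and {7}.
Refine {0,1,4,8} on symbol a: members go to different blocks, giving {0,4,8} and {1}.
Refine {0,4,8} on symbol b: members go to different blocks, giving {0,4} and {8}.
Stable partition: {2} | {0,4} | {5,6} | {7} | {1} | {8} — 6 equivalence classes.
State 0 belongs to the block {0,4}, which has 2 states.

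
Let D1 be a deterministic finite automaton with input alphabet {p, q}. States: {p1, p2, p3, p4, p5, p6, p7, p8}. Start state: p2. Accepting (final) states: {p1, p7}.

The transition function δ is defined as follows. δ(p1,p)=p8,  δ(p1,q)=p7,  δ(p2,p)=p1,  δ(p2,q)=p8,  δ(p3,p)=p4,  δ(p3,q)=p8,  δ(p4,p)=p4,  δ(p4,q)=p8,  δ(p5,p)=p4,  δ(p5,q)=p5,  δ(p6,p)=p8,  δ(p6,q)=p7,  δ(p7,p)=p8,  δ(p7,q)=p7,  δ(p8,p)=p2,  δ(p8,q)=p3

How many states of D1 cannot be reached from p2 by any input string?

2

Starting at p2 and following transitions, the reachable set is {p1, p2, p3, p4, p7, p8}. That leaves p5, p6 unreachable — 2 in total.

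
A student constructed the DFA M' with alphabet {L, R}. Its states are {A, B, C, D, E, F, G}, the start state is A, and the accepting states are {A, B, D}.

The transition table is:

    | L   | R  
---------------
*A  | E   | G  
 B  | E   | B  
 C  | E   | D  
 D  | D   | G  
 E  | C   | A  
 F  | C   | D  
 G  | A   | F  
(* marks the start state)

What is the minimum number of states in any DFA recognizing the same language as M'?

6

Reachable states from the start: {A,C,D,E,F,G}. Unreachable: {B} — drop them.
Initial partition by acceptance: {A,D} | {C,E,F,G}.
On input L, block {A,D} splits into {A} and {D}.
Split {C,E,F,G} by δ(·,L) → {C,E,F} and {G}.
Refine {C,E,F} on symbol R: members go to different blocks, giving {C,F} and {E}.
On input L, block {C,F} splits into {C} and {F}.
No further refinement is possible. Final partition (6 blocks): {A} | {C} | {D} | {G} | {E} | {F}.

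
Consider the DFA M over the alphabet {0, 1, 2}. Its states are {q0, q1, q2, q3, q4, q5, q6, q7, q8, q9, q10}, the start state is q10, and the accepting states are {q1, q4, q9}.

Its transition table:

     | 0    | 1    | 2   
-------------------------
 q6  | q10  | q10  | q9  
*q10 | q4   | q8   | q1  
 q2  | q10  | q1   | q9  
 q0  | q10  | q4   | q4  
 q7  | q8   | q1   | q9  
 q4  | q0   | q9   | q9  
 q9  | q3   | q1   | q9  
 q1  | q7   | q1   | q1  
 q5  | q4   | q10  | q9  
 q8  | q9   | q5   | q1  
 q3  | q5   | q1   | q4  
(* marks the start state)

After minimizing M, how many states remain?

First remove the unreachable states {q2,q6}; 9 states remain.
Start with accepting vs non-accepting: {q1,q4,q9} | {q0,q3,q5,q7,q8,q10}.
Split {q0,q3,q5,q7,q8,q10} by δ(·,0) → {q0,q3,q7} and {q5,q8,q10}.
The partition is now stable with 3 blocks: {q1,q4,q9} | {q0,q3,q7} | {q5,q8,q10}.

3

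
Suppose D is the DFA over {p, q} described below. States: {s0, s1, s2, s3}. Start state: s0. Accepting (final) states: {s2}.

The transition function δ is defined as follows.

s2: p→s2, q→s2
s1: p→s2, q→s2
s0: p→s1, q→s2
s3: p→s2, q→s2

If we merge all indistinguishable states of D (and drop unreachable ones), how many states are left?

States {s3} cannot be reached from the start state, so discard them.
Initial partition by acceptance: {s2} | {s0,s1}.
On input p, block {s0,s1} splits into {s0} and {s1}.
The partition is now stable with 3 blocks: {s2} | {s0} | {s1}.

3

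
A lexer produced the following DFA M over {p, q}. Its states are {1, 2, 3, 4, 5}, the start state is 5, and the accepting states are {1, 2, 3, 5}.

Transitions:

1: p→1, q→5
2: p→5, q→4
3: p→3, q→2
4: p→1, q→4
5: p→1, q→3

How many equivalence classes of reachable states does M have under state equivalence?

P0 = {1,2,3,5} | {4}.
On input q, block {1,2,3,5} splits into {1,3,5} and {2}.
On input q, block {1,3,5} splits into {1,5} and {3}.
On input q, block {1,5} splits into {1} and {5}.
Stable partition: {1} | {4} | {2} | {3} | {5} — 5 equivalence classes.

5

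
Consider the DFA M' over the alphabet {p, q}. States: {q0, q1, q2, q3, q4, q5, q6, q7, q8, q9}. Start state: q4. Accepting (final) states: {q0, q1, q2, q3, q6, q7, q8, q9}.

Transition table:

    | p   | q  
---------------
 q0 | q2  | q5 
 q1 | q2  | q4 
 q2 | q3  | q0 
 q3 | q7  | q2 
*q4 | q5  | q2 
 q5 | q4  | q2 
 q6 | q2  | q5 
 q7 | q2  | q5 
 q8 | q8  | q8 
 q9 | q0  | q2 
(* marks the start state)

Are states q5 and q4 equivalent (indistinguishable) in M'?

Yes

States {q1,q6,q8,q9} cannot be reached from the start state, so discard them.
P0 = {q0,q2,q3,q7} | {q4,q5}.
Refine {q0,q2,q3,q7} on symbol q: members go to different blocks, giving {q0,q7} and {q2,q3}.
On input p, block {q2,q3} splits into {q2} and {q3}.
No further refinement is possible. Final partition (4 blocks): {q0,q7} | {q4,q5} | {q2} | {q3}.
q5 and q4 lie in the same block of the stable partition, so they are equivalent — no string distinguishes them.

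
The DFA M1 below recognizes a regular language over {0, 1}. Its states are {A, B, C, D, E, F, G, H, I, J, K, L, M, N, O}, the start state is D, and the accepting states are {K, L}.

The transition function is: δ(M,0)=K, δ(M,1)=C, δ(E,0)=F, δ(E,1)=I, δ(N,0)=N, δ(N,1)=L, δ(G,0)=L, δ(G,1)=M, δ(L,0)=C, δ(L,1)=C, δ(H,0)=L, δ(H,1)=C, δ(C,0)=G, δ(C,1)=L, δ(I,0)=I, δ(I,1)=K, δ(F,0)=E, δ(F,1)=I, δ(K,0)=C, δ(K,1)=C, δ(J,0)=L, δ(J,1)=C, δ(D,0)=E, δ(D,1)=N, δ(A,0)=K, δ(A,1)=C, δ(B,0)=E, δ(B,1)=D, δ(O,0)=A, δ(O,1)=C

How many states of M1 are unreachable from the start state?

5

No path from D leads to A, B, H, J, O; the other 10 states are all reachable.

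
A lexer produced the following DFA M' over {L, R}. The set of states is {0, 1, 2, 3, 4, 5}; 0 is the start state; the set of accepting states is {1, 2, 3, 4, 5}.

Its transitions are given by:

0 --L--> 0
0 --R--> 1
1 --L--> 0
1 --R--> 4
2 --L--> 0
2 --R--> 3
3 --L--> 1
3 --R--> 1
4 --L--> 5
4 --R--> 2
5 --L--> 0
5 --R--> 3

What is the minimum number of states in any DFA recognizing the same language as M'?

Initial partition by acceptance: {1,2,3,4,5} | {0}.
Refine {1,2,3,4,5} on symbol L: members go to different blocks, giving {1,2,5} and {3,4}.
Stable partition: {1,2,5} | {0} | {3,4} — 3 equivalence classes.

3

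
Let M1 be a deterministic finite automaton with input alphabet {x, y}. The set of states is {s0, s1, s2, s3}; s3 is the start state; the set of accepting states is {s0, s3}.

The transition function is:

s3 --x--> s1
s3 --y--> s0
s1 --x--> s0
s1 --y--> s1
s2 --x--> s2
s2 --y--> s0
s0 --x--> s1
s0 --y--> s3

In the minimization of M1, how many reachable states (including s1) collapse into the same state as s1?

1

States {s2} cannot be reached from the start state, so discard them.
Initial partition by acceptance: {s0,s3} | {s1}.
No further refinement is possible. Final partition (2 blocks): {s0,s3} | {s1}.
The equivalence class containing s1 is {s1}, of size 1.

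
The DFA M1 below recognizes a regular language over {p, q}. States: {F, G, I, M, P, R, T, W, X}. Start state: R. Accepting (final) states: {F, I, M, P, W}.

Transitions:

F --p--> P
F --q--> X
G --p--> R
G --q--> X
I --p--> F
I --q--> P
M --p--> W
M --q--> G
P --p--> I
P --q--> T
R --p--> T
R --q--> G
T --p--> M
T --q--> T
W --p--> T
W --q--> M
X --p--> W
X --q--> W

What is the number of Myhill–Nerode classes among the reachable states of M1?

States {F,I,P} cannot be reached from the start state, so discard them.
Start with accepting vs non-accepting: {M,W} | {G,R,T,X}.
Split {M,W} by δ(·,p) → {M} and {W}.
Refine {G,R,T,X} on symbol p: members go to different blocks, giving {G,R} and {X} and {T}.
Refine {G,R} on symbol p: members go to different blocks, giving {G} and {R}.
No further refinement is possible. Final partition (6 blocks): {M} | {G} | {W} | {X} | {T} | {R}.

6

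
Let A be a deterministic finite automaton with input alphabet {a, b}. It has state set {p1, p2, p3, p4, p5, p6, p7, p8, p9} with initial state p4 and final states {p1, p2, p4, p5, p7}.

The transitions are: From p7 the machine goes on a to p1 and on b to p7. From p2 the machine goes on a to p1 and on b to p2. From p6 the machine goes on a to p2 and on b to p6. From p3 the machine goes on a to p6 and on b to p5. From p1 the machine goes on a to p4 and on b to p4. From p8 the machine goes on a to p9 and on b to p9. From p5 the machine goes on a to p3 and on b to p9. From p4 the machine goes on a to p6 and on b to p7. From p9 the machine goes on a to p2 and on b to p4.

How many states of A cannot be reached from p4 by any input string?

No path from p4 leads to p3, p5, p8, p9; the other 5 states are all reachable.

4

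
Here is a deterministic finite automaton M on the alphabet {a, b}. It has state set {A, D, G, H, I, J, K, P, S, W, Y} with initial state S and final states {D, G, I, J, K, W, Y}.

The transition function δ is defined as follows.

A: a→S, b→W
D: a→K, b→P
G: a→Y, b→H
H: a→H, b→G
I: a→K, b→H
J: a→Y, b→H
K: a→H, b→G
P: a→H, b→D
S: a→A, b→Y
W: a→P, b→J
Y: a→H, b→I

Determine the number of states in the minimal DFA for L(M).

Every state is reachable, so we keep all 11.
P0 = {D,G,I,J,K,W,Y} | {A,H,P,S}.
Split {D,G,I,J,K,W,Y} by δ(·,a) → {D,G,I,J} and {K,W,Y}.
On input b, block {A,H,P,S} splits into {A,S} and {H,P}.
No further refinement is possible. Final partition (4 blocks): {D,G,I,J} | {A,S} | {K,W,Y} | {H,P}.

4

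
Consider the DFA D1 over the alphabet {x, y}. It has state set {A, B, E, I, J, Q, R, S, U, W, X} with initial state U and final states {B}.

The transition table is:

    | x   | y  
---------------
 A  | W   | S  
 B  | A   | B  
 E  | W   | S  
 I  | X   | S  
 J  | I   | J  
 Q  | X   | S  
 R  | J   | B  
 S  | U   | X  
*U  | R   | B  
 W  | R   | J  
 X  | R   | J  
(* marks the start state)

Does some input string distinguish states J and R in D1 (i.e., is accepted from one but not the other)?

Yes

First remove the unreachable states {E,Q}; 9 states remain.
Start with accepting vs non-accepting: {B} | {A,I,J,R,S,U,W,X}.
Split {A,I,J,R,S,U,W,X} by δ(·,y) → {A,I,J,S,W,X} and {R,U}.
Split {A,I,J,S,W,X} by δ(·,x) → {S,W,X} and {A,I,J}.
Refine {S,W,X} on symbol y: members go to different blocks, giving {W,X} and {S}.
Split {R,U} by δ(·,x) → {R} and {U}.
On input x, block {A,I,J} splits into {A,I} and {J}.
Stable partition: {B} | {W,X} | {R} | {A,I} | {S} | {U} | {J} — 7 equivalence classes.
J and R end up in different blocks, so they are distinguishable. For instance, the string 'y' is accepted from only R.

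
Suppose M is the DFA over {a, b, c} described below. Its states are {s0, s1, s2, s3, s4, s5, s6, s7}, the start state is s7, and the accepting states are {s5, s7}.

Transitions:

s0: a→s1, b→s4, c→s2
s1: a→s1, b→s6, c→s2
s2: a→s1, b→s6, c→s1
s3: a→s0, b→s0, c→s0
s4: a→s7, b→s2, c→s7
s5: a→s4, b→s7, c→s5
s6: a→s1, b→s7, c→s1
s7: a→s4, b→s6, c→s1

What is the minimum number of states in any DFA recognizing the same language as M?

First remove the unreachable states {s0,s3,s5}; 5 states remain.
P0 = {s7} | {s1,s2,s4,s6}.
On input a, block {s1,s2,s4,s6} splits into {s1,s2,s6} and {s4}.
Split {s1,s2,s6} by δ(·,b) → {s1,s2} and {s6}.
Stable partition: {s7} | {s1,s2} | {s4} | {s6} — 4 equivalence classes.

4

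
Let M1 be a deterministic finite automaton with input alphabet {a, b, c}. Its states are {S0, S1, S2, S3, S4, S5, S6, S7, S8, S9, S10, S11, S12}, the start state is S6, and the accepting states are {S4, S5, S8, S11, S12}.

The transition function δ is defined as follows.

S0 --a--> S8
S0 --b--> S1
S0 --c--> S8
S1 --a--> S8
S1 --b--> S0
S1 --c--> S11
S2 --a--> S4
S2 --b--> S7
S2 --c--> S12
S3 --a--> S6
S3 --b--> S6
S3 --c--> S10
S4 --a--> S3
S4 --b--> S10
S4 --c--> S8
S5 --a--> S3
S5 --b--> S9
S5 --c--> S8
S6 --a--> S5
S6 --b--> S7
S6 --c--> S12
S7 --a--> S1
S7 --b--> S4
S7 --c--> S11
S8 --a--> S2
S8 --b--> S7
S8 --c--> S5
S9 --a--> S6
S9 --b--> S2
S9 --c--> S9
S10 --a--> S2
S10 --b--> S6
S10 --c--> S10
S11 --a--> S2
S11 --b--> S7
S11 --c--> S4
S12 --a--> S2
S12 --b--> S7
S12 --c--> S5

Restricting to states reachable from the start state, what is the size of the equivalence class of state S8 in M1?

Start with accepting vs non-accepting: {S4,S5,S8,S11,S12} | {S0,S1,S2,S3,S6,S7,S9,S10}.
On input a, block {S0,S1,S2,S3,S6,S7,S9,S10} splits into {S0,S1,S2,S6} and {S3,S7,S9,S10}.
Split {S4,S5,S8,S11,S12} by δ(·,a) → {S8,S11,S12} and {S4,S5}.
On input a, block {S0,S1,S2,S6} splits into {S0,S1} and {S2,S6}.
Refine {S3,S7,S9,S10} on symbol a: members go to different blocks, giving {S3,S9,S10} and {S7}.
Stable partition: {S8,S11,S12} | {S0,S1} | {S3,S9,S10} | {S4,S5} | {S2,S6} | {S7} — 6 equivalence classes.
State S8 belongs to the block {S8,S11,S12}, which has 3 states.

3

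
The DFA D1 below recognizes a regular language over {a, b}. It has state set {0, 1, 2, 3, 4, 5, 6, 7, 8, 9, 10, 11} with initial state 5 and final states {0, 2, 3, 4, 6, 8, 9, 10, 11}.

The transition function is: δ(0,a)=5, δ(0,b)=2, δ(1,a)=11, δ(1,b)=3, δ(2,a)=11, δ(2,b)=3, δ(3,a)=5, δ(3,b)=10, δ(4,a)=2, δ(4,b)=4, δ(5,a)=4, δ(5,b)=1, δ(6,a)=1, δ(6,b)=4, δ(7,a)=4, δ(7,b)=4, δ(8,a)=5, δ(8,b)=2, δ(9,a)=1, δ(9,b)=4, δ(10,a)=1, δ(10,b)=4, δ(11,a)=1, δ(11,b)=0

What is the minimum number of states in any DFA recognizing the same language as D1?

First remove the unreachable states {6,7,8,9}; 8 states remain.
Start with accepting vs non-accepting: {0,2,3,4,10,11} | {1,5}.
On input a, block {0,2,3,4,10,11} splits into {0,3,10,11} and {2,4}.
On input b, block {0,3,10,11} splits into {0,10} and {3,11}.
Split {1,5} by δ(·,a) → {1} and {5}.
Refine {0,10} on symbol a: members go to different blocks, giving {0} and {10}.
Split {2,4} by δ(·,a) → {2} and {4}.
On input a, block {3,11} splits into {3} and {11}.
Stable partition: {0} | {1} | {2} | {3} | {5} | {10} | {4} | {11} — 8 equivalence classes.

8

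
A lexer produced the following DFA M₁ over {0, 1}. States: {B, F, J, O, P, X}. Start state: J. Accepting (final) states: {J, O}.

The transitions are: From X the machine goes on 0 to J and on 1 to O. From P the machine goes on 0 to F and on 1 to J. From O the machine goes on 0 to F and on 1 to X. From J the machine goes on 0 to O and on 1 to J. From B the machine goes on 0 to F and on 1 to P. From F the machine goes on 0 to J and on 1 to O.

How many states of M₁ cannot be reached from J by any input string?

No path from J leads to B, P; the other 4 states are all reachable.

2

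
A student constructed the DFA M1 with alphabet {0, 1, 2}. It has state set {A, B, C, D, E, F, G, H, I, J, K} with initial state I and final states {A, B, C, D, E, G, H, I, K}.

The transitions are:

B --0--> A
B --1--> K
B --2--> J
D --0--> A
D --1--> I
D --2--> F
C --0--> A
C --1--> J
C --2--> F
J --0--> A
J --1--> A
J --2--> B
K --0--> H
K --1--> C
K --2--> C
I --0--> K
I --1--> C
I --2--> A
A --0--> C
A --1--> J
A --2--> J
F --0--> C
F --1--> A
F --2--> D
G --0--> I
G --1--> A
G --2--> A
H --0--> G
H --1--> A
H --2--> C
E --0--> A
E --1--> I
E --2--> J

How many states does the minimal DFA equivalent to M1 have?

4

Reachable states from the start: {A,B,C,D,F,G,H,I,J,K}. Unreachable: {E} — drop them.
Initial partition by acceptance: {A,B,C,D,G,H,I,K} | {F,J}.
On input 1, block {A,B,C,D,G,H,I,K} splits into {B,D,G,H,I,K} and {A,C}.
Refine {B,D,G,H,I,K} on symbol 0: members go to different blocks, giving {G,H,I,K} and {B,D}.
The partition is now stable with 4 blocks: {G,H,I,K} | {F,J} | {A,C} | {B,D}.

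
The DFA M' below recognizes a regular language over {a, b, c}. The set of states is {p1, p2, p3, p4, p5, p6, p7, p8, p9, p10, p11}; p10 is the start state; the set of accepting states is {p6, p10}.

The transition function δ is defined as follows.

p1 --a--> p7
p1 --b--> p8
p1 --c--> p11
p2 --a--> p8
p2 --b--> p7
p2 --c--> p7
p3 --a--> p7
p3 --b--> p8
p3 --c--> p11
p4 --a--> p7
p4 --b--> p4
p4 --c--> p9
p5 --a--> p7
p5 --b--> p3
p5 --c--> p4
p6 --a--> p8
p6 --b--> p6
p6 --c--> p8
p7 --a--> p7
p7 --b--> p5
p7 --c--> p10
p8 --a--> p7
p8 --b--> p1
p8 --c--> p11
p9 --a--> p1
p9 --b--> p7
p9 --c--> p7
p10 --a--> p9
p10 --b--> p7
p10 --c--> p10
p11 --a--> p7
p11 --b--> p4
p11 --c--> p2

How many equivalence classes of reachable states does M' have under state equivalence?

5

First remove the unreachable states {p6}; 10 states remain.
Start with accepting vs non-accepting: {p10} | {p1,p2,p3,p4,p5,p7,p8,p9,p11}.
Split {p1,p2,p3,p4,p5,p7,p8,p9,p11} by δ(·,c) → {p1,p2,p3,p4,p5,p8,p9,p11} and {p7}.
Split {p1,p2,p3,p4,p5,p8,p9,p11} by δ(·,a) → {p1,p3,p4,p5,p8,p11} and {p2,p9}.
Refine {p1,p3,p4,p5,p8,p11} on symbol c: members go to different blocks, giving {p1,p3,p5,p8} and {p4,p11}.
Stable partition: {p10} | {p1,p3,p5,p8} | {p7} | {p2,p9} | {p4,p11} — 5 equivalence classes.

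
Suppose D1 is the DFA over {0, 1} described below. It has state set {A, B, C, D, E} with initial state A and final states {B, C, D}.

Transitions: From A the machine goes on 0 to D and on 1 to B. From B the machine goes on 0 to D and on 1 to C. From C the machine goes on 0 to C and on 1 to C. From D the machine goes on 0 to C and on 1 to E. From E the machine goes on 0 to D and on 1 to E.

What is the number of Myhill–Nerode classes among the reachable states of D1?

5

P0 = {B,C,D} | {A,E}.
Split {B,C,D} by δ(·,1) → {B,C} and {D}.
Split {B,C} by δ(·,0) → {B} and {C}.
Split {A,E} by δ(·,1) → {A} and {E}.
Stable partition: {B} | {A} | {D} | {C} | {E} — 5 equivalence classes.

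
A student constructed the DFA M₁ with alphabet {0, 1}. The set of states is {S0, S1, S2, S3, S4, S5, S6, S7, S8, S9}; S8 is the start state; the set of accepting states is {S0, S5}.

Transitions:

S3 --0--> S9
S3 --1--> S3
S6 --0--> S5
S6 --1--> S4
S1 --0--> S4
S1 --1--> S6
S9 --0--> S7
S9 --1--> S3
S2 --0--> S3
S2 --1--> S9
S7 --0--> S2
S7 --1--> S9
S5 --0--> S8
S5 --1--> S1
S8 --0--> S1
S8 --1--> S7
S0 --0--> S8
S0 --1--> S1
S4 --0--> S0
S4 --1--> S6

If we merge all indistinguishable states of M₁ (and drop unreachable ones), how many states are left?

Start with accepting vs non-accepting: {S0,S5} | {S1,S2,S3,S4,S6,S7,S8,S9}.
Refine {S1,S2,S3,S4,S6,S7,S8,S9} on symbol 0: members go to different blocks, giving {S1,S2,S3,S7,S8,S9} and {S4,S6}.
Refine {S1,S2,S3,S7,S8,S9} on symbol 0: members go to different blocks, giving {S2,S3,S7,S8,S9} and {S1}.
Split {S2,S3,S7,S8,S9} by δ(·,0) → {S2,S3,S7,S9} and {S8}.
Stable partition: {S0,S5} | {S2,S3,S7,S9} | {S4,S6} | {S1} | {S8} — 5 equivalence classes.

5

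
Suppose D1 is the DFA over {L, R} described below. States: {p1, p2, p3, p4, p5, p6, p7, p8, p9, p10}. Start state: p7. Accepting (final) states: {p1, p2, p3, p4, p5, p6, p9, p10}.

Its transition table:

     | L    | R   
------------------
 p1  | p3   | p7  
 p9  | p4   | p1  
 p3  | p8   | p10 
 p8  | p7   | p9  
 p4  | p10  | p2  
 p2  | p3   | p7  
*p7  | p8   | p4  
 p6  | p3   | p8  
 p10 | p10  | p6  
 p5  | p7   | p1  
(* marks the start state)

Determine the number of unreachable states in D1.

No path from p7 leads to p5; the other 9 states are all reachable.

1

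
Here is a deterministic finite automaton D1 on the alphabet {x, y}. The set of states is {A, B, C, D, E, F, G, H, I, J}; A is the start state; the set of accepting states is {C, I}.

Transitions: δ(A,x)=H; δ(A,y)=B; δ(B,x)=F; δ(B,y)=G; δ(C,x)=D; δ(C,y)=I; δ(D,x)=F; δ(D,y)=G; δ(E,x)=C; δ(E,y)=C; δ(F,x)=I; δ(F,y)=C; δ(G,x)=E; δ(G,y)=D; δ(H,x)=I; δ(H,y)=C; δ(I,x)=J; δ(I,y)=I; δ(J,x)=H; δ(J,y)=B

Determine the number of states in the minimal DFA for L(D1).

3

All states are reachable from the start state.
Initial partition by acceptance: {C,I} | {A,B,D,E,F,G,H,J}.
Split {A,B,D,E,F,G,H,J} by δ(·,x) → {A,B,D,G,J} and {E,F,H}.
No further refinement is possible. Final partition (3 blocks): {C,I} | {A,B,D,G,J} | {E,F,H}.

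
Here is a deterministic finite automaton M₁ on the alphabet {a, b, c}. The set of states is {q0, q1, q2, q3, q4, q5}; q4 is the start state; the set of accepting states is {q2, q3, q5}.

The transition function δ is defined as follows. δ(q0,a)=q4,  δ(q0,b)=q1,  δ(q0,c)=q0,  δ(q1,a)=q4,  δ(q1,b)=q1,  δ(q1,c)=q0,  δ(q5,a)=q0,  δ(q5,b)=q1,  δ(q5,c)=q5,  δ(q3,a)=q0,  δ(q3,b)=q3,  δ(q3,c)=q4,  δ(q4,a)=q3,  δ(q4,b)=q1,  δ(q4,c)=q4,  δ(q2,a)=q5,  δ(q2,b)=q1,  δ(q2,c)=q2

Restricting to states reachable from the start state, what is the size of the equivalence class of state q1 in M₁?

2

First remove the unreachable states {q2,q5}; 4 states remain.
Initial partition by acceptance: {q3} | {q0,q1,q4}.
Refine {q0,q1,q4} on symbol a: members go to different blocks, giving {q0,q1} and {q4}.
No further refinement is possible. Final partition (3 blocks): {q3} | {q0,q1} | {q4}.
The equivalence class containing q1 is {q0,q1}, of size 2.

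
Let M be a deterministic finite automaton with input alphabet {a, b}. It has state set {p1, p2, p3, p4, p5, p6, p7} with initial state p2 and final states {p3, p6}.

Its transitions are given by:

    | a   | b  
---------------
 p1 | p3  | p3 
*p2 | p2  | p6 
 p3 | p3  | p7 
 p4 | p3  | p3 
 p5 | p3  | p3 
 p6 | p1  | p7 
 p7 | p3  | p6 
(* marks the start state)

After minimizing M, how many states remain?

First remove the unreachable states {p4,p5}; 5 states remain.
P0 = {p3,p6} | {p1,p2,p7}.
Split {p3,p6} by δ(·,a) → {p3} and {p6}.
On input a, block {p1,p2,p7} splits into {p1,p7} and {p2}.
Split {p1,p7} by δ(·,b) → {p1} and {p7}.
Stable partition: {p3} | {p1} | {p6} | {p2} | {p7} — 5 equivalence classes.

5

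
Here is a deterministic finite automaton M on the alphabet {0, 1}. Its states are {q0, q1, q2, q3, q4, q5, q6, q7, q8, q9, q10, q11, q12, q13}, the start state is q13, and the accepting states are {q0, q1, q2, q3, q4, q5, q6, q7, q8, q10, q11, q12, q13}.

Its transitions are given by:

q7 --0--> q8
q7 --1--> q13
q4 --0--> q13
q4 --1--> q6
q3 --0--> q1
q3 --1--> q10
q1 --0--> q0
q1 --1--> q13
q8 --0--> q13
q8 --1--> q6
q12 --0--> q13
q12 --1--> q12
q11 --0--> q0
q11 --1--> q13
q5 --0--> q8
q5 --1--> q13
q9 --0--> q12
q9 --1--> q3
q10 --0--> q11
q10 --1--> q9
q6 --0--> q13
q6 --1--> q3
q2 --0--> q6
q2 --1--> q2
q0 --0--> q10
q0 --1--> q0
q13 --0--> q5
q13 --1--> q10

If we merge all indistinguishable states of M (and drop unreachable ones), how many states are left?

First remove the unreachable states {q2,q4,q7}; 11 states remain.
Initial partition by acceptance: {q0,q1,q3,q5,q6,q8,q10,q11,q12,q13} | {q9}.
Refine {q0,q1,q3,q5,q6,q8,q10,q11,q12,q13} on symbol 1: members go to different blocks, giving {q0,q1,q3,q5,q6,q8,q11,q12,q13} and {q10}.
Split {q0,q1,q3,q5,q6,q8,q11,q12,q13} by δ(·,0) → {q1,q3,q5,q6,q8,q11,q12,q13} and {q0}.
On input 0, block {q1,q3,q5,q6,q8,q11,q12,q13} splits into {q3,q5,q6,q8,q12,q13} and {q1,q11}.
Split {q3,q5,q6,q8,q12,q13} by δ(·,0) → {q5,q6,q8,q12,q13} and {q3}.
Refine {q5,q6,q8,q12,q13} on symbol 1: members go to different blocks, giving {q5,q8,q12} and {q6} and {q13}.
On input 0, block {q5,q8,q12} splits into {q8,q12} and {q5}.
Refine {q8,q12} on symbol 1: members go to different blocks, giving {q8} and {q12}.
No further refinement is possible. Final partition (10 blocks): {q8} | {q9} | {q10} | {q0} | {q1,q11} | {q3} | {q6} | {q13} | {q5} | {q12}.

10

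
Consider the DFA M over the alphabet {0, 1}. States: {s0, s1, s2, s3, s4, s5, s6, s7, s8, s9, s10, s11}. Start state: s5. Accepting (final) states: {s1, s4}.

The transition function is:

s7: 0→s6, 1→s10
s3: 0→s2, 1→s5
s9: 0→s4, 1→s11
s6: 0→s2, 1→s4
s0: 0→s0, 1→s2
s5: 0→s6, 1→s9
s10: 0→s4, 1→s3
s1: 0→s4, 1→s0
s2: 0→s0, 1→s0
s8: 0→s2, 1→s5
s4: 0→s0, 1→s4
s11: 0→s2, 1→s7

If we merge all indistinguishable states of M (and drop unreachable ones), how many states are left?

6

Reachable states from the start: {s0,s2,s3,s4,s5,s6,s7,s9,s10,s11}. Unreachable: {s1,s8} — drop them.
P0 = {s4} | {s0,s2,s3,s5,s6,s7,s9,s10,s11}.
Refine {s0,s2,s3,s5,s6,s7,s9,s10,s11} on symbol 0: members go to different blocks, giving {s0,s2,s3,s5,s6,s7,s11} and {s9,s10}.
Refine {s0,s2,s3,s5,s6,s7,s11} on symbol 1: members go to different blocks, giving {s0,s2,s3,s11} and {s5,s7} and {s6}.
Split {s0,s2,s3,s11} by δ(·,1) → {s0,s2} and {s3,s11}.
The partition is now stable with 6 blocks: {s4} | {s0,s2} | {s9,s10} | {s5,s7} | {s6} | {s3,s11}.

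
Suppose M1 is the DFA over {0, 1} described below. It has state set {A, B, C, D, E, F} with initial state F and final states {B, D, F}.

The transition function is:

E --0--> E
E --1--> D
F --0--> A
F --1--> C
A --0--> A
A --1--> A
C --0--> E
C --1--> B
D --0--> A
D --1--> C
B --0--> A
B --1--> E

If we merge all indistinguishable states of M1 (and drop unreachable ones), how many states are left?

3

Initial partition by acceptance: {B,D,F} | {A,C,E}.
Refine {A,C,E} on symbol 1: members go to different blocks, giving {C,E} and {A}.
The partition is now stable with 3 blocks: {B,D,F} | {C,E} | {A}.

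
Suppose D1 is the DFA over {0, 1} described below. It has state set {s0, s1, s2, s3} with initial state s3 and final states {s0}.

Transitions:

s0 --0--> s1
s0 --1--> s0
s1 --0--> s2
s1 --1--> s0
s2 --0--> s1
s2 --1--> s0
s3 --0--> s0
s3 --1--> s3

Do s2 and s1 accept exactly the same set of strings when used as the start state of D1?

P0 = {s0} | {s1,s2,s3}.
Refine {s1,s2,s3} on symbol 0: members go to different blocks, giving {s1,s2} and {s3}.
No further refinement is possible. Final partition (3 blocks): {s0} | {s1,s2} | {s3}.
s2 and s1 lie in the same block of the stable partition, so they are equivalent — no string distinguishes them.

Yes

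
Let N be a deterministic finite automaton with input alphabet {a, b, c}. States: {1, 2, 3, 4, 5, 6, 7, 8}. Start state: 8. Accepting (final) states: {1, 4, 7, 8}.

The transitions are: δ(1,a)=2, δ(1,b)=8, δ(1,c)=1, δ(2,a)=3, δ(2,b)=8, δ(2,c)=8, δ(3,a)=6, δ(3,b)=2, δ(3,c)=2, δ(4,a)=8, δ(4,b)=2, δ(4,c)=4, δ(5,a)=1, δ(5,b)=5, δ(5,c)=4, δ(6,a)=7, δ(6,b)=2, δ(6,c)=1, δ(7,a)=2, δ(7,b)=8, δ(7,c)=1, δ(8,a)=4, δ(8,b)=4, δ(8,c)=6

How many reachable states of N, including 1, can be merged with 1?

2

First remove the unreachable states {5}; 7 states remain.
Start with accepting vs non-accepting: {1,4,7,8} | {2,3,6}.
Split {1,4,7,8} by δ(·,a) → {1,7} and {4,8}.
Split {2,3,6} by δ(·,a) → {2,3} and {6}.
Refine {2,3} on symbol a: members go to different blocks, giving {2} and {3}.
Split {4,8} by δ(·,b) → {4} and {8}.
Stable partition: {1,7} | {2} | {4} | {6} | {3} | {8} — 6 equivalence classes.
State 1 belongs to the block {1,7}, which has 2 states.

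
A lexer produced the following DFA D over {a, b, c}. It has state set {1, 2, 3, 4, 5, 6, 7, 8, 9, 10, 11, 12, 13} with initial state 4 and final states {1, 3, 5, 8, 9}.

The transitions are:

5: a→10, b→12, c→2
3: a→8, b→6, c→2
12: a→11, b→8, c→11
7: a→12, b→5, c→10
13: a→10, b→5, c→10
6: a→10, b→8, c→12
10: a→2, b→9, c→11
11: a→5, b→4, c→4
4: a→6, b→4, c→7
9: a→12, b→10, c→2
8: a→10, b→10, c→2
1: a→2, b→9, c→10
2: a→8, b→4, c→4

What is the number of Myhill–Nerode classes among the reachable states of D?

Reachable states from the start: {2,4,5,6,7,8,9,10,11,12}. Unreachable: {1,3,13} — drop them.
Start with accepting vs non-accepting: {5,8,9} | {2,4,6,7,10,11,12}.
On input a, block {2,4,6,7,10,11,12} splits into {4,6,7,10,12} and {2,11}.
Refine {4,6,7,10,12} on symbol a: members go to different blocks, giving {4,6,7} and {10,12}.
On input a, block {4,6,7} splits into {6,7} and {4}.
Stable partition: {5,8,9} | {6,7} | {2,11} | {10,12} | {4} — 5 equivalence classes.

5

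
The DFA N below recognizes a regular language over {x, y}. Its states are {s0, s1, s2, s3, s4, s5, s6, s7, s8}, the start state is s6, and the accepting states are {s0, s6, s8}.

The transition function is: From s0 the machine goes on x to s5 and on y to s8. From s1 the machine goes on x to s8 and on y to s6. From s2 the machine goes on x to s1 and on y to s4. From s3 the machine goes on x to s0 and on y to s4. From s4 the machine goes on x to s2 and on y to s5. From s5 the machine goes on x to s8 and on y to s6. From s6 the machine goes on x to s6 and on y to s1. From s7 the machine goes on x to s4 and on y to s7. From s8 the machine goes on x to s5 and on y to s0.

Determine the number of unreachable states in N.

4

Starting at s6 and following transitions, the reachable set is {s0, s1, s5, s6, s8}. That leaves s2, s3, s4, s7 unreachable — 4 in total.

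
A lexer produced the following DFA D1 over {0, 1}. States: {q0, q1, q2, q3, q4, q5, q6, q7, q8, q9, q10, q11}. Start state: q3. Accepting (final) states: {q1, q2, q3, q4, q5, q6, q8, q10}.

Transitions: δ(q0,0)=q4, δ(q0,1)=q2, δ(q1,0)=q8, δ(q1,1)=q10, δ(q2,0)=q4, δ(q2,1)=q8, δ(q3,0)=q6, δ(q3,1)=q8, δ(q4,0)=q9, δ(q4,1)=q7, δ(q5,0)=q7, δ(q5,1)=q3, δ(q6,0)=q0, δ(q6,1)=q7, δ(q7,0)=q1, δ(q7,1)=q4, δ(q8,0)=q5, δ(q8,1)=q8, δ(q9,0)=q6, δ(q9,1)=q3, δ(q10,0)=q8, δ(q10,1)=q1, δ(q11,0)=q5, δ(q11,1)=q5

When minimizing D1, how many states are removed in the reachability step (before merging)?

Starting at q3 and following transitions, the reachable set is {q0, q1, q2, q3, q4, q5, q6, q7, q8, q9, q10}. That leaves q11 unreachable — 1 in total.

1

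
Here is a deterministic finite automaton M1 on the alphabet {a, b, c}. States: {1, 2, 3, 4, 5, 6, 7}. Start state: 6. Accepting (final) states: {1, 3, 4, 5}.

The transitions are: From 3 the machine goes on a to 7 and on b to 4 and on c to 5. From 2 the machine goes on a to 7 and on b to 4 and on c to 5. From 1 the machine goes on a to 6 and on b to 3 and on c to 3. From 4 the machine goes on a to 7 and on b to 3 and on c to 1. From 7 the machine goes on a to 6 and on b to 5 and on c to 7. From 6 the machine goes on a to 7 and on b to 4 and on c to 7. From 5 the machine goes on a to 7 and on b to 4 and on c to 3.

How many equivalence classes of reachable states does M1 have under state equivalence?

2

Reachable states from the start: {1,3,4,5,6,7}. Unreachable: {2} — drop them.
P0 = {1,3,4,5} | {6,7}.
No further refinement is possible. Final partition (2 blocks): {1,3,4,5} | {6,7}.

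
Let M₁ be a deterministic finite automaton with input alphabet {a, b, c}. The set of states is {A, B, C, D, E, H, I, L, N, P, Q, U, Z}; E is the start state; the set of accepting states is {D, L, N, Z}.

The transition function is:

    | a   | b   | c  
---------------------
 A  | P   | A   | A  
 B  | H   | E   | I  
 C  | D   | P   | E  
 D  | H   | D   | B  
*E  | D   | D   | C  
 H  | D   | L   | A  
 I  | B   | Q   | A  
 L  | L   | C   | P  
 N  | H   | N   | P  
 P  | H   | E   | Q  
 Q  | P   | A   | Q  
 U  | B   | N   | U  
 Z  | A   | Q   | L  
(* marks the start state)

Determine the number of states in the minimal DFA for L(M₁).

7

First remove the unreachable states {N,U,Z}; 10 states remain.
Initial partition by acceptance: {D,L} | {A,B,C,E,H,I,P,Q}.
On input a, block {D,L} splits into {D} and {L}.
Refine {A,B,C,E,H,I,P,Q} on symbol a: members go to different blocks, giving {A,B,I,P,Q} and {C,E,H}.
On input a, block {A,B,I,P,Q} splits into {A,I,Q} and {B,P}.
On input b, block {C,E,H} splits into {E} and {C} and {H}.
Stable partition: {D} | {A,I,Q} | {L} | {E} | {B,P} | {C} | {H} — 7 equivalence classes.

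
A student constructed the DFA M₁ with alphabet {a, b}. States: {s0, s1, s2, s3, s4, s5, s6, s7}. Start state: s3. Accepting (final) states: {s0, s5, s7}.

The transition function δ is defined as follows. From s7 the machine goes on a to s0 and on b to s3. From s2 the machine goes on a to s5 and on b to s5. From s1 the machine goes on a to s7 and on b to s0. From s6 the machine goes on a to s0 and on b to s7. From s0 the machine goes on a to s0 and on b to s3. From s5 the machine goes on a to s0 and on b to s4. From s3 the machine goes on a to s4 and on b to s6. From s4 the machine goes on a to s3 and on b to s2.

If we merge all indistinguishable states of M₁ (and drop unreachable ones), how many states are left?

States {s1} cannot be reached from the start state, so discard them.
Initial partition by acceptance: {s0,s5,s7} | {s2,s3,s4,s6}.
On input a, block {s2,s3,s4,s6} splits into {s2,s6} and {s3,s4}.
The partition is now stable with 3 blocks: {s0,s5,s7} | {s2,s6} | {s3,s4}.

3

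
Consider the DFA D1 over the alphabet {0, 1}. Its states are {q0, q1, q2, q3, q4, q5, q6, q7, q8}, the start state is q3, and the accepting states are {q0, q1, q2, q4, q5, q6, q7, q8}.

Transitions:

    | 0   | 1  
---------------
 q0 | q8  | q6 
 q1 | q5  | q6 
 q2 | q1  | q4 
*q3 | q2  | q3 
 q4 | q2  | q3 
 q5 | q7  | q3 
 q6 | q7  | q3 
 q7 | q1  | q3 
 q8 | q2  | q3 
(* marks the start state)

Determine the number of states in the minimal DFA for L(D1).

Reachable states from the start: {q1,q2,q3,q4,q5,q6,q7}. Unreachable: {q0,q8} — drop them.
Initial partition by acceptance: {q1,q2,q4,q5,q6,q7} | {q3}.
Split {q1,q2,q4,q5,q6,q7} by δ(·,1) → {q4,q5,q6,q7} and {q1,q2}.
On input 0, block {q4,q5,q6,q7} splits into {q4,q7} and {q5,q6}.
On input 0, block {q1,q2} splits into {q1} and {q2}.
Split {q4,q7} by δ(·,0) → {q4} and {q7}.
The partition is now stable with 6 blocks: {q4} | {q3} | {q1} | {q5,q6} | {q2} | {q7}.

6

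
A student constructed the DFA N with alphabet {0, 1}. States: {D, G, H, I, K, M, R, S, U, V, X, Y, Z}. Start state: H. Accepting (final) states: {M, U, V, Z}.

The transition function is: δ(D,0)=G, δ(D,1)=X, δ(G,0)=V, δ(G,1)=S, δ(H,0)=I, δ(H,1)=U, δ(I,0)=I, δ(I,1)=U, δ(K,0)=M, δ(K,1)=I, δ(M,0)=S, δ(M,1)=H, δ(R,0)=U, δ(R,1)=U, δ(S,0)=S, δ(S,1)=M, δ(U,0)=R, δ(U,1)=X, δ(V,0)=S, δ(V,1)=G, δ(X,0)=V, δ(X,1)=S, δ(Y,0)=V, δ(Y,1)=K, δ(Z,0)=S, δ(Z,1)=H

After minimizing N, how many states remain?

Reachable states from the start: {G,H,I,M,R,S,U,V,X}. Unreachable: {D,K,Y,Z} — drop them.
Initial partition by acceptance: {M,U,V} | {G,H,I,R,S,X}.
Split {G,H,I,R,S,X} by δ(·,0) → {G,R,X} and {H,I,S}.
Refine {M,U,V} on symbol 0: members go to different blocks, giving {M,V} and {U}.
On input 1, block {M,V} splits into {V} and {M}.
Refine {G,R,X} on symbol 0: members go to different blocks, giving {G,X} and {R}.
Split {H,I,S} by δ(·,1) → {H,I} and {S}.
Stable partition: {V} | {G,X} | {H,I} | {U} | {M} | {R} | {S} — 7 equivalence classes.

7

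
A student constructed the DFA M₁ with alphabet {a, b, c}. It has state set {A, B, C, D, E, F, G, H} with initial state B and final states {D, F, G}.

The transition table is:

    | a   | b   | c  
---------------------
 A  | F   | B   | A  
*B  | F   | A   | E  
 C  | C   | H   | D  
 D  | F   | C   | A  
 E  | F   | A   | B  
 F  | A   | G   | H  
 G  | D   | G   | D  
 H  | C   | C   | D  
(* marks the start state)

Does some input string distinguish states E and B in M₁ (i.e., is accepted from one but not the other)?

No

Every state is reachable, so we keep all 8.
Initial partition by acceptance: {D,F,G} | {A,B,C,E,H}.
Refine {D,F,G} on symbol a: members go to different blocks, giving {D,G} and {F}.
On input a, block {D,G} splits into {D} and {G}.
Refine {A,B,C,E,H} on symbol a: members go to different blocks, giving {A,B,E} and {C,H}.
The partition is now stable with 5 blocks: {D} | {A,B,E} | {F} | {G} | {C,H}.
E and B lie in the same block of the stable partition, so they are equivalent — no string distinguishes them.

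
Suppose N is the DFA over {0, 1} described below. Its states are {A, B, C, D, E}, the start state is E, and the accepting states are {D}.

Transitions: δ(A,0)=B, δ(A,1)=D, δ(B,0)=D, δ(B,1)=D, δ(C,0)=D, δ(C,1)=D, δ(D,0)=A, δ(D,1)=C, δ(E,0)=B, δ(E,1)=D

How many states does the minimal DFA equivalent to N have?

3

Every state is reachable, so we keep all 5.
Start with accepting vs non-accepting: {D} | {A,B,C,E}.
On input 0, block {A,B,C,E} splits into {A,E} and {B,C}.
No further refinement is possible. Final partition (3 blocks): {D} | {A,E} | {B,C}.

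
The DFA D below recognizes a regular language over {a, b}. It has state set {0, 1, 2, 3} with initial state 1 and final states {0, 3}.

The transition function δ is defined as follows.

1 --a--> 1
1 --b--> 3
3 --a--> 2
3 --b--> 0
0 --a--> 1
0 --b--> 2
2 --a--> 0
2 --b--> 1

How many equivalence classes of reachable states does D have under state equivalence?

Initial partition by acceptance: {0,3} | {1,2}.
Refine {0,3} on symbol b: members go to different blocks, giving {0} and {3}.
Refine {1,2} on symbol a: members go to different blocks, giving {1} and {2}.
The partition is now stable with 4 blocks: {0} | {1} | {3} | {2}.

4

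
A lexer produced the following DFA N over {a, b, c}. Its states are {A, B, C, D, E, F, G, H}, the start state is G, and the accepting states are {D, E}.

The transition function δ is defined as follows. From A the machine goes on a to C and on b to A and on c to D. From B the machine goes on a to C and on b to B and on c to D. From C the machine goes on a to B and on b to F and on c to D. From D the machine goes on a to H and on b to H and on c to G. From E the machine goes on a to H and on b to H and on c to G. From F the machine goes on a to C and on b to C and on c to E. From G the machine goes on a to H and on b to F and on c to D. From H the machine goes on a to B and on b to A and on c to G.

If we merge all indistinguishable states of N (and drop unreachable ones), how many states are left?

Initial partition by acceptance: {D,E} | {A,B,C,F,G,H}.
Refine {A,B,C,F,G,H} on symbol c: members go to different blocks, giving {A,B,C,F,G} and {H}.
Split {A,B,C,F,G} by δ(·,a) → {A,B,C,F} and {G}.
The partition is now stable with 4 blocks: {D,E} | {A,B,C,F} | {H} | {G}.

4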